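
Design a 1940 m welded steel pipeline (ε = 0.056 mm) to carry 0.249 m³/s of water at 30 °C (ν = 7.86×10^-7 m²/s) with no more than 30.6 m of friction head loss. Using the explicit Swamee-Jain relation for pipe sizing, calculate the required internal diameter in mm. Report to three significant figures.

D ≈ 345 mm

Swamee-Jain (Type III): D = 0.66·[ε^1.25·(LQ²/(gh_f))^4.75 + ν·Q^9.4·(L/(gh_f))^5.2]^0.04
LQ²/(gh_f) = 0.4007; L/(gh_f) = 6.463
Term 1 = ε^1.25·(…)^4.75 = 6.29×10^-8; Term 2 = ν·Q^9.4·(…)^5.2 = 2.72×10^-8
D = 0.66·(6.29×10^-8 + 2.72×10^-8)^0.04 = 0.3449 m = 345 mm
Check: V = 2.66 m/s, Re = 1.17×10^6, f = 0.01420, h_f = 28.9 m ≈ 30.6 m ✓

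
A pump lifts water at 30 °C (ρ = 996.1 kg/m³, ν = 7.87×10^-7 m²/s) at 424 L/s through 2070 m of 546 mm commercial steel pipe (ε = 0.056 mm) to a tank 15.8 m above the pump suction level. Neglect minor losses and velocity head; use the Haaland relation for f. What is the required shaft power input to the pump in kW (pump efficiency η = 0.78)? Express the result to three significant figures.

V = 4Q/(πD²) = 1.811 m/s; Re = 1.26×10^6; ε/D = 1.03×10^-4; f = 0.01314
h_f = f(L/D)V²/2g = 8.326 m
Total head H = z + h_f = 15.8 + 8.326 = 24.13 m
P_hyd = ρgQH = 996.1·9.81·0.424·24.13 = 99.96 kW
P_shaft = P_hyd/η = 99.96/0.78 = 128.2 kW

P_shaft ≈ 128 kW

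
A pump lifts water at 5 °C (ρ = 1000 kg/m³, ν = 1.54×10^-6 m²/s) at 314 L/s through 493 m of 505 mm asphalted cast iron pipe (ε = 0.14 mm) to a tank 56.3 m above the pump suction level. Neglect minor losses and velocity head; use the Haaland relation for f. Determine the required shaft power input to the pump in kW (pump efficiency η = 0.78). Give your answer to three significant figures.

V = 4Q/(πD²) = 1.568 m/s; Re = 5.14×10^5; ε/D = 2.77×10^-4; f = 0.01594
h_f = f(L/D)V²/2g = 1.949 m
Total head H = z + h_f = 56.3 + 1.949 = 58.25 m
P_hyd = ρgQH = 1000·9.81·0.314·58.25 = 179.4 kW
P_shaft = P_hyd/η = 179.4/0.78 = 230.0 kW

P_shaft ≈ 230 kW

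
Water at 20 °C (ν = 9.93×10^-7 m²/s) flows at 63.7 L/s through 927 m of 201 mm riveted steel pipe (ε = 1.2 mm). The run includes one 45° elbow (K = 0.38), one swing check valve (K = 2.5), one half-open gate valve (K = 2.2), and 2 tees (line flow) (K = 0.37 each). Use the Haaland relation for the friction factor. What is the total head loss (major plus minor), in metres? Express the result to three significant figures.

V = 4Q/(πD²) = 2.008 m/s; V²/2g = 0.2054 m
Re = 4.06×10^5, ε/D = 0.00597 → f = 0.03232 (Haaland)
Major: h_f = f(L/D)·V²/2g = 0.03232·4612·0.2054 = 30.62 m
Minor: ΣK = 5.82; h_m = ΣK·V²/2g = 1.195 m
Total H_L = 30.62 + 1.195 = 31.81 m

H_L ≈ 31.8 m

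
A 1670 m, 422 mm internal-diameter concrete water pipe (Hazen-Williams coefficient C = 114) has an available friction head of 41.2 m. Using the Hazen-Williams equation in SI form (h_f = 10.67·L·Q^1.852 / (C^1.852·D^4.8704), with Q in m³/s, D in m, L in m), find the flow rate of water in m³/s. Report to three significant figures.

Rearranging: Q = [h_f·C^1.852·D^4.8704 / (10.67·L)]^(1/1.852)
Q = [41.2·114^1.852·0.422^4.8704 / (10.67·1670)]^0.540 = 0.4449 m³/s

Q ≈ 0.445 m³/s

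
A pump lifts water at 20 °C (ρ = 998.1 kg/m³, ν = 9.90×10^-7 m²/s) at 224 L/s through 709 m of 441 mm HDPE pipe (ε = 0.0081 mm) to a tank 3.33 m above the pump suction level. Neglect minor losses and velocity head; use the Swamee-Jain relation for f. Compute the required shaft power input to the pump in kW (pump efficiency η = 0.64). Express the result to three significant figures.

V = 4Q/(πD²) = 1.466 m/s; Re = 6.53×10^5; ε/D = 1.84×10^-5; f = 0.01283
h_f = f(L/D)V²/2g = 2.261 m
Total head H = z + h_f = 3.33 + 2.261 = 5.591 m
P_hyd = ρgQH = 998.1·9.81·0.224·5.591 = 12.26 kW
P_shaft = P_hyd/η = 12.26/0.64 = 19.16 kW

P_shaft ≈ 19.2 kW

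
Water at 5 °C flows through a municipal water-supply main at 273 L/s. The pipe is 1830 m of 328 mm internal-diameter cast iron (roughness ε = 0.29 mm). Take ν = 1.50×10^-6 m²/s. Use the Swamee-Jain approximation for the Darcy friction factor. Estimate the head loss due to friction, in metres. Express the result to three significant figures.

h_f ≈ 58.3 m

V = 4Q/(πD²) = 4·0.273/(π·0.328²) = 3.231 m/s
Re = VD/ν = 3.231·0.328/1.50×10^-6 = 7.06×10^5 → turbulent
ε/D = 0.29/328 = 8.84×10^-4
Swamee-Jain: f = 0.01963
h_f = f(L/D)V²/(2g) = 0.01963·(1830/0.328)·3.231²/(2·9.81) = 58.28 m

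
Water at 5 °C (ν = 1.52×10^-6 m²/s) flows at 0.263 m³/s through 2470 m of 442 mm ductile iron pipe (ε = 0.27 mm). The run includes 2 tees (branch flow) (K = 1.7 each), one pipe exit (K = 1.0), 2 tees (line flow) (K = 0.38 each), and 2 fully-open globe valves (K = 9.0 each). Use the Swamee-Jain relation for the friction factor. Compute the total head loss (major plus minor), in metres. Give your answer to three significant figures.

H_L ≈ 18.9 m

V = 4Q/(πD²) = 1.714 m/s; V²/2g = 0.1497 m
Re = 4.98×10^5, ε/D = 6.11×10^-4 → f = 0.01844 (Swamee-Jain)
Major: h_f = f(L/D)·V²/2g = 0.01844·5588·0.1497 = 15.43 m
Minor: ΣK = 23.2; h_m = ΣK·V²/2g = 3.468 m
Total H_L = 15.43 + 3.468 = 18.90 m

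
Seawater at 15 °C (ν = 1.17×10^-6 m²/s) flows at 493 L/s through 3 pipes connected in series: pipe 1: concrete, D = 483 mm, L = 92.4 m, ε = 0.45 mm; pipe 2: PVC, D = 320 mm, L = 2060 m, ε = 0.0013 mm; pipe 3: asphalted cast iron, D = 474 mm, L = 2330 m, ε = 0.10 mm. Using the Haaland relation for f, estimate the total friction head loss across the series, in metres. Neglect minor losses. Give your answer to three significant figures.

H ≈ 162 m

Pipe 1: V = 2.691 m/s, Re = 1.11×10^6, ε/D = 9.32×10^-4, f = 0.01959, h_1 = f(L/D)V²/2g = 1.383 m
Pipe 2: V = 6.130 m/s, Re = 1.68×10^6, ε/D = 4.06×10^-6, f = 0.01074, h_2 = f(L/D)V²/2g = 132.4 m
Pipe 3: V = 2.794 m/s, Re = 1.13×10^6, ε/D = 2.11×10^-4, f = 0.01463, h_3 = f(L/D)V²/2g = 28.62 m
Series → Q common, losses add: H = Σh = 162.4 m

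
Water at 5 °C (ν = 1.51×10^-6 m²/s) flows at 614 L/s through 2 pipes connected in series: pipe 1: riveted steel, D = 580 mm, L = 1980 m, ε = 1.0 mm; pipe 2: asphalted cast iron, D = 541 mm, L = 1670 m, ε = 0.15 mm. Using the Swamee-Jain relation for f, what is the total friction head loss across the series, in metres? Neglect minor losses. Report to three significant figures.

Pipe 1: V = 2.324 m/s, Re = 8.93×10^5, ε/D = 0.00172, f = 0.02284, h_1 = f(L/D)V²/2g = 21.46 m
Pipe 2: V = 2.671 m/s, Re = 9.57×10^5, ε/D = 2.77×10^-4, f = 0.01558, h_2 = f(L/D)V²/2g = 17.49 m
Series → Q common, losses add: H = Σh = 38.95 m

H ≈ 38.9 m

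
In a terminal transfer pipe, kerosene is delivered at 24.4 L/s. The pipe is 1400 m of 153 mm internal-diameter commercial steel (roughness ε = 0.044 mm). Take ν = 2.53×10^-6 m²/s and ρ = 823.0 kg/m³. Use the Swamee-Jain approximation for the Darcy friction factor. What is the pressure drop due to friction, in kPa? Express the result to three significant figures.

V = 4Q/(πD²) = 4·0.0244/(π·0.153²) = 1.327 m/s
Re = VD/ν = 1.327·0.153/2.53×10^-6 = 8.03×10^4 → turbulent
ε/D = 0.044/153 = 2.88×10^-4
Swamee-Jain: f = 0.02013
h_f = f(L/D)V²/(2g) = 0.02013·(1400/0.153)·1.327²/(2·9.81) = 16.53 m
Δp = ρg·h_f = 823.0·9.81·16.53 = 133.5 kPa

Δp ≈ 133 kPa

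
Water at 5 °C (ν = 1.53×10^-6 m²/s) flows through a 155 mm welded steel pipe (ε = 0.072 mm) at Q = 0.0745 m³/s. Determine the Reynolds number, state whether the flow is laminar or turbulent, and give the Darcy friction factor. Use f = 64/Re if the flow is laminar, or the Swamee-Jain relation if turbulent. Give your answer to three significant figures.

Re ≈ 4.00×10^5; turbulent; f ≈ 0.0178

V = 4Q/(πD²) = 3.948 m/s
Re = VD/ν = 3.948·0.155/1.53×10^-6 = 4.00×10^5
Re > 4000 → turbulent; ε/D = 4.65×10^-4
Swamee-Jain: f = 0.01777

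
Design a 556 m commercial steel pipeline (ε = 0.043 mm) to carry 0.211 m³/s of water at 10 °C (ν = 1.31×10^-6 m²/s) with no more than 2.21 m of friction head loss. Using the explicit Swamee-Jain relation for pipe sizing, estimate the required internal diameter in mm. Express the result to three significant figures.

D ≈ 427 mm

Swamee-Jain (Type III): D = 0.66·[ε^1.25·(LQ²/(gh_f))^4.75 + ν·Q^9.4·(L/(gh_f))^5.2]^0.04
LQ²/(gh_f) = 1.142; L/(gh_f) = 25.65
Term 1 = ε^1.25·(…)^4.75 = 6.54×10^-6; Term 2 = ν·Q^9.4·(…)^5.2 = 1.24×10^-5
D = 0.66·(6.54×10^-6 + 1.24×10^-5)^0.04 = 0.4272 m = 427 mm
Check: V = 1.47 m/s, Re = 4.80×10^5, f = 0.01454, h_f = 2.09 m ≈ 2.21 m ✓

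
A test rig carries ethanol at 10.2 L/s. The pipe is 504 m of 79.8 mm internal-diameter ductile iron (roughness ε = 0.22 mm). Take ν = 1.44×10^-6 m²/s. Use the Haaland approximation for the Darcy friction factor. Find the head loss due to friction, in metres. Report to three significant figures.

h_f ≈ 35.8 m

V = 4Q/(πD²) = 4·0.0102/(π·0.0798²) = 2.039 m/s
Re = VD/ν = 2.039·0.0798/1.44×10^-6 = 1.13×10^5 → turbulent
ε/D = 0.22/79.8 = 0.00276
Haaland: f = 0.02671
h_f = f(L/D)V²/(2g) = 0.02671·(504/0.0798)·2.039²/(2·9.81) = 35.75 m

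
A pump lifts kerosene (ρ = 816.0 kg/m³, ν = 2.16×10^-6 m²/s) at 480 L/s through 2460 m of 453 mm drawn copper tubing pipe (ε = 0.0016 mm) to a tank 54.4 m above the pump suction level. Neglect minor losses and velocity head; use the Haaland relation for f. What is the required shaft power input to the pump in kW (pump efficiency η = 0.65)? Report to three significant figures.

P_shaft ≈ 504 kW

V = 4Q/(πD²) = 2.978 m/s; Re = 6.25×10^5; ε/D = 3.53×10^-6; f = 0.01260
h_f = f(L/D)V²/2g = 30.94 m
Total head H = z + h_f = 54.4 + 30.94 = 85.34 m
P_hyd = ρgQH = 816.0·9.81·0.480·85.34 = 327.9 kW
P_shaft = P_hyd/η = 327.9/0.65 = 504.5 kW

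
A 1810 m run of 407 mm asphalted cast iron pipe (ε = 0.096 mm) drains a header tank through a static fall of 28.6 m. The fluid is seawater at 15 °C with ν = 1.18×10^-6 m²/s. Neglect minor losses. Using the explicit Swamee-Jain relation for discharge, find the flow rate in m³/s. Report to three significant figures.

Swamee-Jain (Type II): Q = -0.965·√(gD⁵h_f/L)·ln[ε/(3.7D) + √(3.17ν²L/(gD³h_f))]
√(gD⁵h_f/L) = √(9.81·0.407⁵·28.6/1810) = 0.04161
ε/(3.7D) = 6.37×10^-5; √(3.17ν²L/(gD³h_f)) = 2.06×10^-5
Q = -0.965·0.04161·ln(8.430×10^-5) = 0.3767 m³/s
Check: V = 2.90 m/s, Re = 9.99×10^5, f = 0.01515, h_f = 28.8 m ≈ 28.6 m ✓

Q ≈ 0.377 m³/s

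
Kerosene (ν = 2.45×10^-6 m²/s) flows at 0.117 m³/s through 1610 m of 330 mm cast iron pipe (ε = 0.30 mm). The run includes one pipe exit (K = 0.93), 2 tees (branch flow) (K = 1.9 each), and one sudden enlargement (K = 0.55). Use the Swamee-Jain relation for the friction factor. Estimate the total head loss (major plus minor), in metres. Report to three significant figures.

H_L ≈ 10.2 m

V = 4Q/(πD²) = 1.368 m/s; V²/2g = 0.09538 m
Re = 1.84×10^5, ε/D = 9.09×10^-4 → f = 0.02094 (Swamee-Jain)
Major: h_f = f(L/D)·V²/2g = 0.02094·4879·0.09538 = 9.743 m
Minor: ΣK = 5.28; h_m = ΣK·V²/2g = 0.5036 m
Total H_L = 9.743 + 0.5036 = 10.25 m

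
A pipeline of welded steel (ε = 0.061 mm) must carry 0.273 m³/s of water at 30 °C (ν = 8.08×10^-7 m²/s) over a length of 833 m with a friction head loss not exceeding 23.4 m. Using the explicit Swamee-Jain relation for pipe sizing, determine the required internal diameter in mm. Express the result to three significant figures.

Swamee-Jain (Type III): D = 0.66·[ε^1.25·(LQ²/(gh_f))^4.75 + ν·Q^9.4·(L/(gh_f))^5.2]^0.04
LQ²/(gh_f) = 0.2704; L/(gh_f) = 3.629
Term 1 = ε^1.25·(…)^4.75 = 1.08×10^-8; Term 2 = ν·Q^9.4·(…)^5.2 = 3.30×10^-9
D = 0.66·(1.08×10^-8 + 3.30×10^-9)^0.04 = 0.3203 m = 320 mm
Check: V = 3.39 m/s, Re = 1.34×10^6, f = 0.01444, h_f = 22.0 m ≈ 23.4 m ✓

D ≈ 320 mm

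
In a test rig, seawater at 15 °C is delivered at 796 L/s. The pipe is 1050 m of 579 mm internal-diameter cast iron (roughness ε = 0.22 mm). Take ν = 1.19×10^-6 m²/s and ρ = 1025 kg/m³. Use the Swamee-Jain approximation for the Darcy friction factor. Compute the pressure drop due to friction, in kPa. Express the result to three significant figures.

Δp ≈ 138 kPa

V = 4Q/(πD²) = 4·0.796/(π·0.579²) = 3.023 m/s
Re = VD/ν = 3.023·0.579/1.19×10^-6 = 1.47×10^6 → turbulent
ε/D = 0.22/579 = 3.80×10^-4
Swamee-Jain: f = 0.01623
h_f = f(L/D)V²/(2g) = 0.01623·(1050/0.579)·3.023²/(2·9.81) = 13.71 m
Δp = ρg·h_f = 1025·9.81·13.71 = 137.8 kPa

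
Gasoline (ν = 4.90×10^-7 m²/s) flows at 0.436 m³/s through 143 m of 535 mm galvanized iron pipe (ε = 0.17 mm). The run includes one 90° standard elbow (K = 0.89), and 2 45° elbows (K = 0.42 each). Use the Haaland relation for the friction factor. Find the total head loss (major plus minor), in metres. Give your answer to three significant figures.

V = 4Q/(πD²) = 1.939 m/s; V²/2g = 0.1917 m
Re = 2.12×10^6, ε/D = 3.18×10^-4 → f = 0.01545 (Haaland)
Major: h_f = f(L/D)·V²/2g = 0.01545·267.3·0.1917 = 0.7918 m
Minor: ΣK = 1.73; h_m = ΣK·V²/2g = 0.3317 m
Total H_L = 0.7918 + 0.3317 = 1.123 m

H_L ≈ 1.12 m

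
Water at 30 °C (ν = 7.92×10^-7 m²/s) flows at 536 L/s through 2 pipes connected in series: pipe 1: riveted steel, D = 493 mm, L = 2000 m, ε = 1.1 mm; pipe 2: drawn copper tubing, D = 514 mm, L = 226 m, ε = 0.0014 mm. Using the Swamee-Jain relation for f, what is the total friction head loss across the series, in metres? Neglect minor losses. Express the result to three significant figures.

Pipe 1: V = 2.808 m/s, Re = 1.75×10^6, ε/D = 0.00223, f = 0.02427, h_1 = f(L/D)V²/2g = 39.56 m
Pipe 2: V = 2.583 m/s, Re = 1.68×10^6, ε/D = 2.72×10^-6, f = 0.01075, h_2 = f(L/D)V²/2g = 1.608 m
Series → Q common, losses add: H = Σh = 41.17 m

H ≈ 41.2 m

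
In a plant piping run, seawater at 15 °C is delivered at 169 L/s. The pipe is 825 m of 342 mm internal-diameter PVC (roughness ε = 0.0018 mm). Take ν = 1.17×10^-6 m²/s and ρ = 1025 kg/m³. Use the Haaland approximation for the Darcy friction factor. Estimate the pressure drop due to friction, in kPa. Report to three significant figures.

Δp ≈ 54.2 kPa

V = 4Q/(πD²) = 4·0.169/(π·0.342²) = 1.840 m/s
Re = VD/ν = 1.840·0.342/1.17×10^-6 = 5.38×10^5 → turbulent
ε/D = 0.0018/342 = 5.26×10^-6
Haaland: f = 0.01296
h_f = f(L/D)V²/(2g) = 0.01296·(825/0.342)·1.840²/(2·9.81) = 5.391 m
Δp = ρg·h_f = 1025·9.81·5.391 = 54.21 kPa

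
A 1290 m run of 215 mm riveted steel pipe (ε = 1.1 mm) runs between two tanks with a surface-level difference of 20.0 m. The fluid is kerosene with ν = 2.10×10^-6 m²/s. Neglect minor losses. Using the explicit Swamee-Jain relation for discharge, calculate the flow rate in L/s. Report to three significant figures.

Q ≈ 52.6 L/s

Swamee-Jain (Type II): Q = -0.965·√(gD⁵h_f/L)·ln[ε/(3.7D) + √(3.17ν²L/(gD³h_f))]
√(gD⁵h_f/L) = √(9.81·0.215⁵·20.0/1290) = 0.008359
ε/(3.7D) = 0.00138; √(3.17ν²L/(gD³h_f)) = 9.62×10^-5
Q = -0.965·0.008359·ln(0.001479) = 0.05256 m³/s
Check: V = 1.45 m/s, Re = 1.48×10^5, f = 0.03142, h_f = 20.1 m ≈ 20.0 m ✓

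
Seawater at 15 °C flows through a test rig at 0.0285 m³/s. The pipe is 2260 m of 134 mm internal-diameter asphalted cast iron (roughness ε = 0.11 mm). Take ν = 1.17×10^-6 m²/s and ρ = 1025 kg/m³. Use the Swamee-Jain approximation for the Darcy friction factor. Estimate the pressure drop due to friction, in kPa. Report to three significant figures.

V = 4Q/(πD²) = 4·0.0285/(π·0.134²) = 2.021 m/s
Re = VD/ν = 2.021·0.134/1.17×10^-6 = 2.31×10^5 → turbulent
ε/D = 0.11/134 = 8.21×10^-4
Swamee-Jain: f = 0.02026
h_f = f(L/D)V²/(2g) = 0.02026·(2260/0.134)·2.021²/(2·9.81) = 71.13 m
Δp = ρg·h_f = 1025·9.81·71.13 = 715.3 kPa

Δp ≈ 715 kPa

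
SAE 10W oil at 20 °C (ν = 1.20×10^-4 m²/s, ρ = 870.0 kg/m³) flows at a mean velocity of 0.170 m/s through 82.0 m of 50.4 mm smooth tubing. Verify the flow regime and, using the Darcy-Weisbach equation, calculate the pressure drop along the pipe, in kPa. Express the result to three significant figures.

Re = VD/ν = 0.170·0.05040/1.20×10^-4 = 71.4 → laminar (Re < 2300)
f = 64/Re = 0.8964
h_f = f(L/D)V²/(2g) = 0.8964·(82.0/0.05040)·0.170²/(2·9.81) = 2.148 m
Δp = ρg·h_f = 870.0·9.81·2.148 = 18.33 kPa

Δp ≈ 18.3 kPa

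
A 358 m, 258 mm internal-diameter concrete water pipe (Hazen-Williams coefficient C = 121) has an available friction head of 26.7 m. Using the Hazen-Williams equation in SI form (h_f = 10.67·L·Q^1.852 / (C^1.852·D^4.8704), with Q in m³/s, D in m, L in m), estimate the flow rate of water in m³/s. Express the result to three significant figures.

Rearranging: Q = [h_f·C^1.852·D^4.8704 / (10.67·L)]^(1/1.852)
Q = [26.7·121^1.852·0.258^4.8704 / (10.67·358)]^0.540 = 0.2353 m³/s

Q ≈ 0.235 m³/s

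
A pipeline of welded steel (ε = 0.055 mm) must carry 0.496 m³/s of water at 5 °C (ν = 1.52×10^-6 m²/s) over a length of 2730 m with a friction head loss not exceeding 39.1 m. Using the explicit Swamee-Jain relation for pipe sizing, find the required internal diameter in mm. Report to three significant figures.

Swamee-Jain (Type III): D = 0.66·[ε^1.25·(LQ²/(gh_f))^4.75 + ν·Q^9.4·(L/(gh_f))^5.2]^0.04
LQ²/(gh_f) = 1.751; L/(gh_f) = 7.117
Term 1 = ε^1.25·(…)^4.75 = 6.78×10^-5; Term 2 = ν·Q^9.4·(…)^5.2 = 5.64×10^-5
D = 0.66·(6.78×10^-5 + 5.64×10^-5)^0.04 = 0.4606 m = 461 mm
Check: V = 2.98 m/s, Re = 9.02×10^5, f = 0.01390, h_f = 37.2 m ≈ 39.1 m ✓

D ≈ 461 mm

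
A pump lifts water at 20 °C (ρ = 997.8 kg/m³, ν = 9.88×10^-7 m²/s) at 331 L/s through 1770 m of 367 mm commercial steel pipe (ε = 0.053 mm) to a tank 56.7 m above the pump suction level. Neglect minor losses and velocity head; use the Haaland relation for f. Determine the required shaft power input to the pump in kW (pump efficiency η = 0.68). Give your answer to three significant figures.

V = 4Q/(πD²) = 3.129 m/s; Re = 1.16×10^6; ε/D = 1.44×10^-4; f = 0.01381
h_f = f(L/D)V²/2g = 33.23 m
Total head H = z + h_f = 56.7 + 33.23 = 89.93 m
P_hyd = ρgQH = 997.8·9.81·0.331·89.93 = 291.4 kW
P_shaft = P_hyd/η = 291.4/0.68 = 428.5 kW

P_shaft ≈ 428 kW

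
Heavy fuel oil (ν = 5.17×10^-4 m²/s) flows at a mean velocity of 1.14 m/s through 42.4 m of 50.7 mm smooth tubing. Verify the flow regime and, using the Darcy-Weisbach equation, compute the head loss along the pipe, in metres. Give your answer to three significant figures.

Re = VD/ν = 1.14·0.05070/5.17×10^-4 = 112 → laminar (Re < 2300)
f = 64/Re = 0.5725
h_f = f(L/D)V²/(2g) = 0.5725·(42.4/0.05070)·1.14²/(2·9.81) = 31.71 m

h_f ≈ 31.7 m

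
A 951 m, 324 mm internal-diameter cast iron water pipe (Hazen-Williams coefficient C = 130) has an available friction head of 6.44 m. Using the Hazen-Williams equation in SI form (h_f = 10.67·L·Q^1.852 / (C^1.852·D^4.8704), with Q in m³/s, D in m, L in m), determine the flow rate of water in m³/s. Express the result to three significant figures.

Q ≈ 0.126 m³/s

Rearranging: Q = [h_f·C^1.852·D^4.8704 / (10.67·L)]^(1/1.852)
Q = [6.44·130^1.852·0.324^4.8704 / (10.67·951)]^0.540 = 0.1260 m³/s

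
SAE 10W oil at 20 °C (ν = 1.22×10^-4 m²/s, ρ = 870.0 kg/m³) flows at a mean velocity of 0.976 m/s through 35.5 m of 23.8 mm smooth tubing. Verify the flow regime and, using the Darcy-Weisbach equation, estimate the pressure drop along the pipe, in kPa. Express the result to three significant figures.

Δp ≈ 208 kPa

Re = VD/ν = 0.976·0.02380/1.22×10^-4 = 190 → laminar (Re < 2300)
f = 64/Re = 0.3361
h_f = f(L/D)V²/(2g) = 0.3361·(35.5/0.02380)·0.976²/(2·9.81) = 24.34 m
Δp = ρg·h_f = 870.0·9.81·24.34 = 207.8 kPa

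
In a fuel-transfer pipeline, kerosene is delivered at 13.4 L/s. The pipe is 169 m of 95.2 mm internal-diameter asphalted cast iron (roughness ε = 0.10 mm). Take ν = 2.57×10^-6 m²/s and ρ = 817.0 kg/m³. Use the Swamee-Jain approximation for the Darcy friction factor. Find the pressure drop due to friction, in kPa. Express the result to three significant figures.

Δp ≈ 60.0 kPa

V = 4Q/(πD²) = 4·0.0134/(π·0.0952²) = 1.883 m/s
Re = VD/ν = 1.883·0.0952/2.57×10^-6 = 6.97×10^4 → turbulent
ε/D = 0.10/95.2 = 0.00105
Swamee-Jain: f = 0.02336
h_f = f(L/D)V²/(2g) = 0.02336·(169/0.0952)·1.883²/(2·9.81) = 7.489 m
Δp = ρg·h_f = 817.0·9.81·7.489 = 60.02 kPa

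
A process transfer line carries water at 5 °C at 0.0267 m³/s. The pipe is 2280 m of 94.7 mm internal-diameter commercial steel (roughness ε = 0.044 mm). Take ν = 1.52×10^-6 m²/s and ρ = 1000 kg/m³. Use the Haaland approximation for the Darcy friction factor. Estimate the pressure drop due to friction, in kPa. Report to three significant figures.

Δp ≈ 3150 kPa

V = 4Q/(πD²) = 4·0.0267/(π·0.0947²) = 3.791 m/s
Re = VD/ν = 3.791·0.0947/1.52×10^-6 = 2.36×10^5 → turbulent
ε/D = 0.044/94.7 = 4.65×10^-4
Haaland: f = 0.01819
h_f = f(L/D)V²/(2g) = 0.01819·(2280/0.0947)·3.791²/(2·9.81) = 320.7 m
Δp = ρg·h_f = 1000·9.81·320.7 = 3146 kPa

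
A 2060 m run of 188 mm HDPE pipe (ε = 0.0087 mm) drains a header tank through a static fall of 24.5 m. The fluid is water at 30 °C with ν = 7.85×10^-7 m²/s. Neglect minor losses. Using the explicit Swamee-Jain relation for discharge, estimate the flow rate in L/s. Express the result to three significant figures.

Swamee-Jain (Type II): Q = -0.965·√(gD⁵h_f/L)·ln[ε/(3.7D) + √(3.17ν²L/(gD³h_f))]
√(gD⁵h_f/L) = √(9.81·0.188⁵·24.5/2060) = 0.005235
ε/(3.7D) = 1.25×10^-5; √(3.17ν²L/(gD³h_f)) = 5.02×10^-5
Q = -0.965·0.005235·ln(6.270×10^-5) = 0.04888 m³/s
Check: V = 1.76 m/s, Re = 4.22×10^5, f = 0.01413, h_f = 24.5 m ≈ 24.5 m ✓

Q ≈ 48.9 L/s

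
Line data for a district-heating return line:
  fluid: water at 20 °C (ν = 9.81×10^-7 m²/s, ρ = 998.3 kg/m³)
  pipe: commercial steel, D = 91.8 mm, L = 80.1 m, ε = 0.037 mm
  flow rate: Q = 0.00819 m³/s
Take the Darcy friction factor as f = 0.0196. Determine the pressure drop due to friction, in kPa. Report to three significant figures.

Δp ≈ 13.1 kPa

V = 4Q/(πD²) = 4·0.00819/(π·0.0918²) = 1.237 m/s
h_f = f(L/D)V²/(2g) = 0.01960·(80.1/0.0918)·1.237²/(2·9.81) = 1.335 m
Δp = ρg·h_f = 998.3·9.81·1.335 = 13.07 kPa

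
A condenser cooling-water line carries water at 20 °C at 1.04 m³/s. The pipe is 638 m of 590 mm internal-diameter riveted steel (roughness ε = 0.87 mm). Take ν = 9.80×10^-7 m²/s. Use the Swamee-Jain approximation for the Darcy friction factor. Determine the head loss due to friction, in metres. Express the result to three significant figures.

h_f ≈ 17.4 m

V = 4Q/(πD²) = 4·1.04/(π·0.590²) = 3.804 m/s
Re = VD/ν = 3.804·0.590/9.80×10^-7 = 2.29×10^6 → turbulent
ε/D = 0.87/590 = 0.00147
Swamee-Jain: f = 0.02178
h_f = f(L/D)V²/(2g) = 0.02178·(638/0.590)·3.804²/(2·9.81) = 17.37 m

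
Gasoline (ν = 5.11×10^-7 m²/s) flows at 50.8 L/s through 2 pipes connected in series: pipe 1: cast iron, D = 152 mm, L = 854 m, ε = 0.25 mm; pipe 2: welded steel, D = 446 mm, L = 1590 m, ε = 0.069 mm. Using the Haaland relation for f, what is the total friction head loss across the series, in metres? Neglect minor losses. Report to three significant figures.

H ≈ 50.8 m

Pipe 1: V = 2.800 m/s, Re = 8.33×10^5, ε/D = 0.00164, f = 0.02252, h_1 = f(L/D)V²/2g = 50.54 m
Pipe 2: V = 0.3252 m/s, Re = 2.84×10^5, ε/D = 1.55×10^-4, f = 0.01581, h_2 = f(L/D)V²/2g = 0.3037 m
Series → Q common, losses add: H = Σh = 50.84 m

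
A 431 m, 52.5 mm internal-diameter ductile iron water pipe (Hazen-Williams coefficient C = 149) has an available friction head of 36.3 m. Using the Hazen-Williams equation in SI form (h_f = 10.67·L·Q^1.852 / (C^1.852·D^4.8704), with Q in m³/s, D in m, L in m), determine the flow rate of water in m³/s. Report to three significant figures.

Q ≈ 0.00470 m³/s

Rearranging: Q = [h_f·C^1.852·D^4.8704 / (10.67·L)]^(1/1.852)
Q = [36.3·149^1.852·0.0525^4.8704 / (10.67·431)]^0.540 = 0.004700 m³/s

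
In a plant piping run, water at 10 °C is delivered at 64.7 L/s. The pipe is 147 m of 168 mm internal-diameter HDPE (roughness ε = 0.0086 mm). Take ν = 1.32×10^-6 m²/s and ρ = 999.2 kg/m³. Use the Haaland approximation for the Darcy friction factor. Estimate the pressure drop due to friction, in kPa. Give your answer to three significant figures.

Δp ≈ 53.3 kPa

V = 4Q/(πD²) = 4·0.0647/(π·0.168²) = 2.919 m/s
Re = VD/ν = 2.919·0.168/1.32×10^-6 = 3.71×10^5 → turbulent
ε/D = 0.0086/168 = 5.12×10^-5
Haaland: f = 0.01430
h_f = f(L/D)V²/(2g) = 0.01430·(147/0.168)·2.919²/(2·9.81) = 5.433 m
Δp = ρg·h_f = 999.2·9.81·5.433 = 53.26 kPa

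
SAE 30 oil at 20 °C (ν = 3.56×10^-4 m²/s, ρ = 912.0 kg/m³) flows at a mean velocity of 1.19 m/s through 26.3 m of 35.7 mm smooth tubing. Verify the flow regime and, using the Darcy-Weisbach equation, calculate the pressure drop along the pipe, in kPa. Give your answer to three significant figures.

Re = VD/ν = 1.19·0.03570/3.56×10^-4 = 119 → laminar (Re < 2300)
f = 64/Re = 0.5363
h_f = f(L/D)V²/(2g) = 0.5363·(26.3/0.03570)·1.19²/(2·9.81) = 28.52 m
Δp = ρg·h_f = 912.0·9.81·28.52 = 255.1 kPa

Δp ≈ 255 kPa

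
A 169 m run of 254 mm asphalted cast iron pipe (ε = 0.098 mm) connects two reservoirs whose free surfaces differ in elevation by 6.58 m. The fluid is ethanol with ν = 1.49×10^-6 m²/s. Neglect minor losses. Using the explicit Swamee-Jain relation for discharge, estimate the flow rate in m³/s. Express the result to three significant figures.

Swamee-Jain (Type II): Q = -0.965·√(gD⁵h_f/L)·ln[ε/(3.7D) + √(3.17ν²L/(gD³h_f))]
√(gD⁵h_f/L) = √(9.81·0.254⁵·6.58/169) = 0.02010
ε/(3.7D) = 1.04×10^-4; √(3.17ν²L/(gD³h_f)) = 3.35×10^-5
Q = -0.965·0.02010·ln(1.378×10^-4) = 0.1724 m³/s
Check: V = 3.40 m/s, Re = 5.80×10^5, f = 0.01688, h_f = 6.62 m ≈ 6.58 m ✓

Q ≈ 0.172 m³/s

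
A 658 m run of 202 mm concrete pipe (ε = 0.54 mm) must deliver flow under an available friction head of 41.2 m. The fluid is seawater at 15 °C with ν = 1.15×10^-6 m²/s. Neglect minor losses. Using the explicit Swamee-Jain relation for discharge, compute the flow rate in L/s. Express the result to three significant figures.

Swamee-Jain (Type II): Q = -0.965·√(gD⁵h_f/L)·ln[ε/(3.7D) + √(3.17ν²L/(gD³h_f))]
√(gD⁵h_f/L) = √(9.81·0.202⁵·41.2/658) = 0.01437
ε/(3.7D) = 7.23×10^-4; √(3.17ν²L/(gD³h_f)) = 2.88×10^-5
Q = -0.965·0.01437·ln(7.513×10^-4) = 0.09978 m³/s
Check: V = 3.11 m/s, Re = 5.47×10^5, f = 0.02571, h_f = 41.4 m ≈ 41.2 m ✓

Q ≈ 99.8 L/s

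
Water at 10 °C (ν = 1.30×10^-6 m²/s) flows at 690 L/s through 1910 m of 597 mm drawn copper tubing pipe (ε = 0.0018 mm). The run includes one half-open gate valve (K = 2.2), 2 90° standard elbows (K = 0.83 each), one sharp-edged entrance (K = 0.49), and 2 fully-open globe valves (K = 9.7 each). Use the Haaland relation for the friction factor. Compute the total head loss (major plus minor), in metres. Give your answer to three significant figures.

H_L ≈ 18.7 m

V = 4Q/(πD²) = 2.465 m/s; V²/2g = 0.3097 m
Re = 1.13×10^6, ε/D = 3.02×10^-6 → f = 0.01140 (Haaland)
Major: h_f = f(L/D)·V²/2g = 0.01140·3199·0.3097 = 11.30 m
Minor: ΣK = 23.8; h_m = ΣK·V²/2g = 7.355 m
Total H_L = 11.30 + 7.355 = 18.65 m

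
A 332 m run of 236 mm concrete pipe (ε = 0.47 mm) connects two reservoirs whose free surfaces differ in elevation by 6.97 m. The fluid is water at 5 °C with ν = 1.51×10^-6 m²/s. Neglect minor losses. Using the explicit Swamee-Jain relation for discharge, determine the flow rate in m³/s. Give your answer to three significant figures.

Q ≈ 0.0881 m³/s

Swamee-Jain (Type II): Q = -0.965·√(gD⁵h_f/L)·ln[ε/(3.7D) + √(3.17ν²L/(gD³h_f))]
√(gD⁵h_f/L) = √(9.81·0.236⁵·6.97/332) = 0.01228
ε/(3.7D) = 5.38×10^-4; √(3.17ν²L/(gD³h_f)) = 5.17×10^-5
Q = -0.965·0.01228·ln(5.899×10^-4) = 0.08810 m³/s
Check: V = 2.01 m/s, Re = 3.15×10^5, f = 0.02412, h_f = 7.01 m ≈ 6.97 m ✓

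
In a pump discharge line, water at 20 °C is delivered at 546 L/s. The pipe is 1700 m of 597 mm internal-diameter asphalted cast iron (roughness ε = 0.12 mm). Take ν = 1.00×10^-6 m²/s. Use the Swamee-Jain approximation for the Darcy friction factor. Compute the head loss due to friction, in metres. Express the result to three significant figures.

V = 4Q/(πD²) = 4·0.546/(π·0.597²) = 1.951 m/s
Re = VD/ν = 1.951·0.597/1.00×10^-6 = 1.16×10^6 → turbulent
ε/D = 0.12/597 = 2.01×10^-4
Swamee-Jain: f = 0.01466
h_f = f(L/D)V²/(2g) = 0.01466·(1700/0.597)·1.951²/(2·9.81) = 8.096 m

h_f ≈ 8.10 m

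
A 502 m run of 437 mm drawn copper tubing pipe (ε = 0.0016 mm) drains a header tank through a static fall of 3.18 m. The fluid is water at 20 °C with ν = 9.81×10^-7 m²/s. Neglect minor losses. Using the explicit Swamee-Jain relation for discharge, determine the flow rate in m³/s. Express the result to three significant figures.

Swamee-Jain (Type II): Q = -0.965·√(gD⁵h_f/L)·ln[ε/(3.7D) + √(3.17ν²L/(gD³h_f))]
√(gD⁵h_f/L) = √(9.81·0.437⁵·3.18/502) = 0.03147
ε/(3.7D) = 9.90×10^-7; √(3.17ν²L/(gD³h_f)) = 2.43×10^-5
Q = -0.965·0.03147·ln(2.524×10^-5) = 0.3215 m³/s
Check: V = 2.14 m/s, Re = 9.55×10^5, f = 0.01179, h_f = 3.17 m ≈ 3.18 m ✓

Q ≈ 0.322 m³/s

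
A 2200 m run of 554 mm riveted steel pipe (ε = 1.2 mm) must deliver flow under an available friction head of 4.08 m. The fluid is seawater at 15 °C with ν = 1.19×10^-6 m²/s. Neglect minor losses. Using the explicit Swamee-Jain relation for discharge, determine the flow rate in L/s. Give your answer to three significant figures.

Swamee-Jain (Type II): Q = -0.965·√(gD⁵h_f/L)·ln[ε/(3.7D) + √(3.17ν²L/(gD³h_f))]
√(gD⁵h_f/L) = √(9.81·0.554⁵·4.08/2200) = 0.03081
ε/(3.7D) = 5.85×10^-4; √(3.17ν²L/(gD³h_f)) = 3.81×10^-5
Q = -0.965·0.03081·ln(6.235×10^-4) = 0.2194 m³/s
Check: V = 0.910 m/s, Re = 4.24×10^5, f = 0.02446, h_f = 4.10 m ≈ 4.08 m ✓

Q ≈ 219 L/s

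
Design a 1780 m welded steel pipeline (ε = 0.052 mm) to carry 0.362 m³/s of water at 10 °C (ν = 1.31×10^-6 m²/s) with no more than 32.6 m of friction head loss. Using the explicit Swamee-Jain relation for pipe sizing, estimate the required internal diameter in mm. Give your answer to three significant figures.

D ≈ 388 mm

Swamee-Jain (Type III): D = 0.66·[ε^1.25·(LQ²/(gh_f))^4.75 + ν·Q^9.4·(L/(gh_f))^5.2]^0.04
LQ²/(gh_f) = 0.7294; L/(gh_f) = 5.566
Term 1 = ε^1.25·(…)^4.75 = 9.86×10^-7; Term 2 = ν·Q^9.4·(…)^5.2 = 7.01×10^-7
D = 0.66·(9.86×10^-7 + 7.01×10^-7)^0.04 = 0.3878 m = 388 mm
Check: V = 3.06 m/s, Re = 9.07×10^5, f = 0.01408, h_f = 30.9 m ≈ 32.6 m ✓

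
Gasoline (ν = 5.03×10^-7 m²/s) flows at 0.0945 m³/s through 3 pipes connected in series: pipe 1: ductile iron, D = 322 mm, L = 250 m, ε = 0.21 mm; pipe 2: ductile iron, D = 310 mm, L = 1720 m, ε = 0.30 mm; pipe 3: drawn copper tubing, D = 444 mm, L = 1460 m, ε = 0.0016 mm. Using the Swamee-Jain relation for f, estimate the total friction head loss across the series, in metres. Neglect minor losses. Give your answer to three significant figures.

Pipe 1: V = 1.160 m/s, Re = 7.43×10^5, ε/D = 6.52×10^-4, f = 0.01840, h_1 = f(L/D)V²/2g = 0.9806 m
Pipe 2: V = 1.252 m/s, Re = 7.72×10^5, ε/D = 9.68×10^-4, f = 0.01998, h_2 = f(L/D)V²/2g = 8.859 m
Pipe 3: V = 0.6103 m/s, Re = 5.39×10^5, ε/D = 3.60×10^-6, f = 0.01298, h_3 = f(L/D)V²/2g = 0.8103 m
Series → Q common, losses add: H = Σh = 10.65 m

H ≈ 10.6 m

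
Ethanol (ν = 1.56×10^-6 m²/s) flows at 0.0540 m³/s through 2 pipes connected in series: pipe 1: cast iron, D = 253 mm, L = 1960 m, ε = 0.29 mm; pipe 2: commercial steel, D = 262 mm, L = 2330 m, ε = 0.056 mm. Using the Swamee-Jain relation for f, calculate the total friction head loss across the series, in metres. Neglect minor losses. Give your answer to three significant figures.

H ≈ 18.0 m

Pipe 1: V = 1.074 m/s, Re = 1.74×10^5, ε/D = 0.00115, f = 0.02192, h_1 = f(L/D)V²/2g = 9.988 m
Pipe 2: V = 1.002 m/s, Re = 1.68×10^5, ε/D = 2.14×10^-4, f = 0.01763, h_2 = f(L/D)V²/2g = 8.016 m
Series → Q common, losses add: H = Σh = 18.00 m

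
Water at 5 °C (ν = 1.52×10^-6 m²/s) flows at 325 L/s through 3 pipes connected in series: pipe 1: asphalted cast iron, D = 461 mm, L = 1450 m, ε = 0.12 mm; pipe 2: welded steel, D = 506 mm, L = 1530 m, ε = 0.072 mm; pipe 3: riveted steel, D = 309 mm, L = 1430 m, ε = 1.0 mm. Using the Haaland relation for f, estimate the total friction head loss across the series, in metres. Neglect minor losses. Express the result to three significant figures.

Pipe 1: V = 1.947 m/s, Re = 5.91×10^5, ε/D = 2.60×10^-4, f = 0.01565, h_1 = f(L/D)V²/2g = 9.513 m
Pipe 2: V = 1.616 m/s, Re = 5.38×10^5, ε/D = 1.42×10^-4, f = 0.01462, h_2 = f(L/D)V²/2g = 5.884 m
Pipe 3: V = 4.334 m/s, Re = 8.81×10^5, ε/D = 0.00324, f = 0.02692, h_3 = f(L/D)V²/2g = 119.3 m
Series → Q common, losses add: H = Σh = 134.6 m

H ≈ 135 m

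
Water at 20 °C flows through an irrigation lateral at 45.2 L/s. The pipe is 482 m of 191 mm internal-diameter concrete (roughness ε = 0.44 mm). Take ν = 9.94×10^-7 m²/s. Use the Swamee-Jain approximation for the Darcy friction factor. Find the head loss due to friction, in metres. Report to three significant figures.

h_f ≈ 8.01 m

V = 4Q/(πD²) = 4·0.0452/(π·0.191²) = 1.578 m/s
Re = VD/ν = 1.578·0.191/9.94×10^-7 = 3.03×10^5 → turbulent
ε/D = 0.44/191 = 0.00230
Swamee-Jain: f = 0.02501
h_f = f(L/D)V²/(2g) = 0.02501·(482/0.191)·1.578²/(2·9.81) = 8.007 m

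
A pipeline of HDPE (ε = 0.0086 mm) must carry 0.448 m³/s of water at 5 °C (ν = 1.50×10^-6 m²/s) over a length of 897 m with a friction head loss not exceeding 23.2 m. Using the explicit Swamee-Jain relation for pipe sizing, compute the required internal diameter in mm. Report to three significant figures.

Swamee-Jain (Type III): D = 0.66·[ε^1.25·(LQ²/(gh_f))^4.75 + ν·Q^9.4·(L/(gh_f))^5.2]^0.04
LQ²/(gh_f) = 0.7910; L/(gh_f) = 3.941
Term 1 = ε^1.25·(…)^4.75 = 1.53×10^-7; Term 2 = ν·Q^9.4·(…)^5.2 = 9.89×10^-7
D = 0.66·(1.53×10^-7 + 9.89×10^-7)^0.04 = 0.3818 m = 382 mm
Check: V = 3.91 m/s, Re = 9.96×10^5, f = 0.01214, h_f = 22.3 m ≈ 23.2 m ✓

D ≈ 382 mm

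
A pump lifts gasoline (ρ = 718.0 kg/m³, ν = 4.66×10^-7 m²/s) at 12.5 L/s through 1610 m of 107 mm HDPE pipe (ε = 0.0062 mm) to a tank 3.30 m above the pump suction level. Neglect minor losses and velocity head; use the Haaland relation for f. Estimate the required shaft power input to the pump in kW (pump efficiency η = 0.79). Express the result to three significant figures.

V = 4Q/(πD²) = 1.390 m/s; Re = 3.19×10^5; ε/D = 5.79×10^-5; f = 0.01471
h_f = f(L/D)V²/2g = 21.80 m
Total head H = z + h_f = 3.30 + 21.80 = 25.10 m
P_hyd = ρgQH = 718.0·9.81·0.0125·25.10 = 2.210 kW
P_shaft = P_hyd/η = 2.210/0.79 = 2.797 kW

P_shaft ≈ 2.80 kW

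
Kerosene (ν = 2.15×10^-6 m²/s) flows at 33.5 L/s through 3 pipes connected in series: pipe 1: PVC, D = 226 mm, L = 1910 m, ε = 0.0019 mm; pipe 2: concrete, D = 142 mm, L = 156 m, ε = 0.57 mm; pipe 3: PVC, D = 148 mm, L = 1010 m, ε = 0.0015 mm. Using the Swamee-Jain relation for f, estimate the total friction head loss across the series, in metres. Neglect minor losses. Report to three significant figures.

H ≈ 35.2 m

Pipe 1: V = 0.8351 m/s, Re = 8.78×10^4, ε/D = 8.41×10^-6, f = 0.01841, h_1 = f(L/D)V²/2g = 5.529 m
Pipe 2: V = 2.115 m/s, Re = 1.40×10^5, ε/D = 0.00401, f = 0.02944, h_2 = f(L/D)V²/2g = 7.377 m
Pipe 3: V = 1.947 m/s, Re = 1.34×10^5, ε/D = 1.01×10^-5, f = 0.01689, h_3 = f(L/D)V²/2g = 22.28 m
Series → Q common, losses add: H = Σh = 35.18 m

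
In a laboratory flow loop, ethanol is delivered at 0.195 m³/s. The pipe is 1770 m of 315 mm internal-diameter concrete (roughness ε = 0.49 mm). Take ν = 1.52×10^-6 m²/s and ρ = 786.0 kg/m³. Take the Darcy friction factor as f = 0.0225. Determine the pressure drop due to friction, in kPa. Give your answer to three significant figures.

Δp ≈ 311 kPa

V = 4Q/(πD²) = 4·0.195/(π·0.315²) = 2.502 m/s
h_f = f(L/D)V²/(2g) = 0.02250·(1770/0.315)·2.502²/(2·9.81) = 40.35 m
Δp = ρg·h_f = 786.0·9.81·40.35 = 311.1 kPa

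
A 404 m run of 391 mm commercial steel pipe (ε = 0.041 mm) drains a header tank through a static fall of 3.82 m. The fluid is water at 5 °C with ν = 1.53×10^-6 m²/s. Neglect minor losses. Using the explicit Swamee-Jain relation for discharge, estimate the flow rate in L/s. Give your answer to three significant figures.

Q ≈ 271 L/s

Swamee-Jain (Type II): Q = -0.965·√(gD⁵h_f/L)·ln[ε/(3.7D) + √(3.17ν²L/(gD³h_f))]
√(gD⁵h_f/L) = √(9.81·0.391⁵·3.82/404) = 0.02912
ε/(3.7D) = 2.83×10^-5; √(3.17ν²L/(gD³h_f)) = 3.66×10^-5
Q = -0.965·0.02912·ln(6.492×10^-5) = 0.2709 m³/s
Check: V = 2.26 m/s, Re = 5.77×10^5, f = 0.01430, h_f = 3.83 m ≈ 3.82 m ✓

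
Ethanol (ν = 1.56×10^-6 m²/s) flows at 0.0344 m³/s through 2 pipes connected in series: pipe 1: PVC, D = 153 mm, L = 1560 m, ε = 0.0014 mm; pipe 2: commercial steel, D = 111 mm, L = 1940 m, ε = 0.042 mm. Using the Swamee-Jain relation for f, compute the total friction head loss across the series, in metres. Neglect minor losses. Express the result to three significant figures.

Pipe 1: V = 1.871 m/s, Re = 1.84×10^5, ε/D = 9.15×10^-6, f = 0.01588, h_1 = f(L/D)V²/2g = 28.88 m
Pipe 2: V = 3.555 m/s, Re = 2.53×10^5, ε/D = 3.78×10^-4, f = 0.01785, h_2 = f(L/D)V²/2g = 200.9 m
Series → Q common, losses add: H = Σh = 229.8 m

H ≈ 230 m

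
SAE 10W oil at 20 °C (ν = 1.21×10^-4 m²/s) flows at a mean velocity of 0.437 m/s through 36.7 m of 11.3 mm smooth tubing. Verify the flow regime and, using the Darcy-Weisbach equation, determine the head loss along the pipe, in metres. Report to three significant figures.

h_f ≈ 49.6 m

Re = VD/ν = 0.437·0.01130/1.21×10^-4 = 40.8 → laminar (Re < 2300)
f = 64/Re = 1.568
h_f = f(L/D)V²/(2g) = 1.568·(36.7/0.01130)·0.437²/(2·9.81) = 49.57 m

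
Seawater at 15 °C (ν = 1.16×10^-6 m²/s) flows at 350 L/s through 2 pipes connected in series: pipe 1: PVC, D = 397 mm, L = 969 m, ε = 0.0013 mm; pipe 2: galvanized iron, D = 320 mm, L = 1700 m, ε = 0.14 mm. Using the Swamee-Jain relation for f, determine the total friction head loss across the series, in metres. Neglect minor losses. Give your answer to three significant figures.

Pipe 1: V = 2.827 m/s, Re = 9.68×10^5, ε/D = 3.27×10^-6, f = 0.01175, h_1 = f(L/D)V²/2g = 11.69 m
Pipe 2: V = 4.352 m/s, Re = 1.20×10^6, ε/D = 4.38×10^-4, f = 0.01677, h_2 = f(L/D)V²/2g = 85.99 m
Series → Q common, losses add: H = Σh = 97.67 m

H ≈ 97.7 m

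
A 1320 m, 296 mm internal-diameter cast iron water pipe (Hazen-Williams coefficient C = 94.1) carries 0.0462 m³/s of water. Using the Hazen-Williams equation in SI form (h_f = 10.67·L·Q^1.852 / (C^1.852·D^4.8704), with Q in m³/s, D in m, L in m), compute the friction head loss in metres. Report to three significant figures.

h_f = 10.67·1320·0.0462^1.852 / (94.1^1.852·0.296^4.8704) = 3.941 m

h_f ≈ 3.94 m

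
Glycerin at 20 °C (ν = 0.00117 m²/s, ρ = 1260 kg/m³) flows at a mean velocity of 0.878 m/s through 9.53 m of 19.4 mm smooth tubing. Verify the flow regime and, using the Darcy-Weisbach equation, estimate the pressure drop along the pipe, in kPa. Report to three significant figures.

Δp ≈ 1050 kPa

Re = VD/ν = 0.878·0.01940/0.00117 = 14.6 → laminar (Re < 2300)
f = 64/Re = 4.396
h_f = f(L/D)V²/(2g) = 4.396·(9.53/0.01940)·0.878²/(2·9.81) = 84.85 m
Δp = ρg·h_f = 1260·9.81·84.85 = 1049 kPa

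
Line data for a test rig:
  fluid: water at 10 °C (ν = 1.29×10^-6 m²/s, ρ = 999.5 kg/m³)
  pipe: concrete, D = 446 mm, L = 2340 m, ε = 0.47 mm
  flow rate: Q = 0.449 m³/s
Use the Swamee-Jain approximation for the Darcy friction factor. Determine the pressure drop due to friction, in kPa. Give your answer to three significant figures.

Δp ≈ 439 kPa

V = 4Q/(πD²) = 4·0.449/(π·0.446²) = 2.874 m/s
Re = VD/ν = 2.874·0.446/1.29×10^-6 = 9.94×10^5 → turbulent
ε/D = 0.47/446 = 0.00105
Swamee-Jain: f = 0.02027
h_f = f(L/D)V²/(2g) = 0.02027·(2340/0.446)·2.874²/(2·9.81) = 44.78 m
Δp = ρg·h_f = 999.5·9.81·44.78 = 439.0 kPa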